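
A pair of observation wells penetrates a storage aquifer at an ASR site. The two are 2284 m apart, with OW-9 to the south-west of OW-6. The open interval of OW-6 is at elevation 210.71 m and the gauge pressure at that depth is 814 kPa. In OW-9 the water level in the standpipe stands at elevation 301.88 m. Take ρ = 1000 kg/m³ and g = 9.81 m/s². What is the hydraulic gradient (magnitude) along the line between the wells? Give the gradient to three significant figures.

i ≈ 0.00359

Pressure head at OW-6: ψ = P/(ρg) = 814×1000 / (1000 × 9.81) = 82.98 m.
Total head at OW-6: h = z + ψ = 210.71 + 82.98 = 293.69 m.
Total head at OW-9: h = 301.88 m (water level in the piezometer is the total head).
Head difference: h(OW-6) − h(OW-9) = 293.69 − 301.88 = -8.19 m.
Hydraulic gradient: i = |Δh| / L = 8.19 / 2284 = 0.00359.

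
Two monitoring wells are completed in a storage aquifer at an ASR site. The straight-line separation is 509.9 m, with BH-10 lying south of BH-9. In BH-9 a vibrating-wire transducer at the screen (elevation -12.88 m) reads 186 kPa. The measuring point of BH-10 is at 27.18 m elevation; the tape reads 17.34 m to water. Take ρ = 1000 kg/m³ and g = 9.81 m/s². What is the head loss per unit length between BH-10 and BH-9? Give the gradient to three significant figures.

Pressure head at BH-9: ψ = P/(ρg) = 186×1000 / (1000 × 9.81) = 18.96 m.
Total head at BH-9: h = z + ψ = -12.88 + 18.96 = 6.08 m.
Total head at BH-10: h = 27.18 − 17.34 = 9.84 m.
Head difference: h(BH-9) − h(BH-10) = 6.08 − 9.84 = -3.76 m.
Hydraulic gradient: i = |Δh| / L = 3.76 / 509.9 = 0.00737.

i ≈ 0.00737 m/m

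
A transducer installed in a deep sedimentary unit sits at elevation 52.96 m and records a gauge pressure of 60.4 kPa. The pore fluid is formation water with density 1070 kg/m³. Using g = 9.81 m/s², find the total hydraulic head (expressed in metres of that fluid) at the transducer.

h ≈ 58.71 m

ψ = P/(ρg) = 60.4×1000 / (1070 × 9.81) = 5.75 m.
h = z + ψ = 52.96 + 5.75 = 58.71 m.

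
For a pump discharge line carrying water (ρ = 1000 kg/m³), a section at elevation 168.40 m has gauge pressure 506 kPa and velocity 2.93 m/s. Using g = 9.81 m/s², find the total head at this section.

h ≈ 220.42 m

Pressure head ψ = P/(ρg) = 506×1000 / (1000 × 9.81) = 51.58 m.
Velocity head = v²/(2g) = 2.93² / (2 × 9.81) = 0.438 m.
h = z + ψ + v²/(2g) = 168.40 + 51.58 + 0.438 = 220.42 m.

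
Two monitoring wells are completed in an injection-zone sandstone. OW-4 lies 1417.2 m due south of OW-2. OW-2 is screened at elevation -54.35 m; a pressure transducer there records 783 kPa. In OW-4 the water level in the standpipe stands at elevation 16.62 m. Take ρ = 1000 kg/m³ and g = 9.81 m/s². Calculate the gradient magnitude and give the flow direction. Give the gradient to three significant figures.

Pressure head at OW-2: ψ = P/(ρg) = 783×1000 / (1000 × 9.81) = 79.82 m.
Total head at OW-2: h = z + ψ = -54.35 + 79.82 = 25.47 m.
Total head at OW-4: h = 16.62 m (water level in the piezometer is the total head).
Head difference: h(OW-2) − h(OW-4) = 25.47 − 16.62 = 8.85 m.
Hydraulic gradient: i = |Δh| / L = 8.85 / 1417.2 = 0.00624.
Flow is from higher to lower head: from OW-2 toward OW-4, i.e. toward the south.

i ≈ 0.00624; groundwater flows toward the south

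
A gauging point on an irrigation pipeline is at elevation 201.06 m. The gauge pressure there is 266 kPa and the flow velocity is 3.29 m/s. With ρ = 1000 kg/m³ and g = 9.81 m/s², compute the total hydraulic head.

h ≈ 228.73 m

Pressure head ψ = P/(ρg) = 266×1000 / (1000 × 9.81) = 27.12 m.
Velocity head = v²/(2g) = 3.29² / (2 × 9.81) = 0.552 m.
h = z + ψ + v²/(2g) = 201.06 + 27.12 + 0.552 = 228.73 m.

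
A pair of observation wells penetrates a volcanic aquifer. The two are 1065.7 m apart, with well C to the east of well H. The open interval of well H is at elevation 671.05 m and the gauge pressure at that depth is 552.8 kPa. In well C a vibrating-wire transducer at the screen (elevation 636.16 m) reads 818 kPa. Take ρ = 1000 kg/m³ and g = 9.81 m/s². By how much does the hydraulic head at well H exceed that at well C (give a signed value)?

Δh ≈ 7.86 m

Pressure head at well H: ψ = P/(ρg) = 552.8×1000 / (1000 × 9.81) = 56.35 m.
Total head at well H: h = z + ψ = 671.05 + 56.35 = 727.40 m.
Pressure head at well C: ψ = P/(ρg) = 818×1000 / (1000 × 9.81) = 83.38 m.
Total head at well C: h = z + ψ = 636.16 + 83.38 = 719.54 m.
Head difference: h(well H) − h(well C) = 727.40 − 719.54 = 7.86 m.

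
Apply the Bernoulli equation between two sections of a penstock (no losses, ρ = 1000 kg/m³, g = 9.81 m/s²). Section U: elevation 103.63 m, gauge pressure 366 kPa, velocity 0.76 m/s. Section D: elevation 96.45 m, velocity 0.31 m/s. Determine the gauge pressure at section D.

Pressure head at U: ψ₁ = P₁/(ρg) = 366×1000 / (1000 × 9.81) = 37.31 m.
Velocity heads: v₁²/2g = 0.76²/19.62 = 0.029 m; v₂²/2g = 0.31²/19.62 = 0.005 m.
Total head H = z₁ + ψ₁ + v₁²/2g = 103.63 + 37.31 + 0.029 = 140.97 m.
ψ₂ = H − z₂ − v₂²/2g = 140.97 − 96.45 − 0.005 = 44.51 m.
P₂ = ρgψ₂ = 1000 × 9.81 × 44.51 ≈ 437 kPa.

P₂ ≈ 437 kPa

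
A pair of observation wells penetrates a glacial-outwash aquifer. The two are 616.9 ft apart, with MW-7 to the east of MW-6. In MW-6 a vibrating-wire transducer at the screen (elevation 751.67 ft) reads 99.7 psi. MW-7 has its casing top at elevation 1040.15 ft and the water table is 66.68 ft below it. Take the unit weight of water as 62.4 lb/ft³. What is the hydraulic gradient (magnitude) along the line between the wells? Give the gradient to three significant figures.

i ≈ 0.0134

Pressure head at MW-6: ψ = 144·P/γ = 144 × 99.7 / 62.4 = 230.08 ft.
Total head at MW-6: h = z + ψ = 751.67 + 230.08 = 981.75 ft.
Total head at MW-7: h = 1040.15 − 66.68 = 973.47 ft.
Head difference: h(MW-6) − h(MW-7) = 981.75 − 973.47 = 8.28 ft.
Hydraulic gradient: i = |Δh| / L = 8.28 / 616.9 = 0.0134.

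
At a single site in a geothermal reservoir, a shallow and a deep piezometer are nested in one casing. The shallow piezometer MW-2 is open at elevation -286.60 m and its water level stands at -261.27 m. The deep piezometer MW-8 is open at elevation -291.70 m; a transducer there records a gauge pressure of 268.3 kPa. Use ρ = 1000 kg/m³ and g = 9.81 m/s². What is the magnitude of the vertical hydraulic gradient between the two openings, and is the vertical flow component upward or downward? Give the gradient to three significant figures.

Total head at MW-2: h = -261.27 m (water level in the standpipe).
Pressure head at MW-8: ψ = P/(ρg) = 268.3×1000 / (1000 × 9.81) = 27.35 m.
Total head at MW-8: h = z + ψ = -291.70 + 27.35 = -264.35 m.
Δh = h(MW-2) − h(MW-8) = -261.27 − (-264.35) = 3.08 m.
Vertical separation Δz = -286.60 − (-291.70) = 5.10 m.
|i_v| = |Δh| / Δz = 3.08 / 5.10 = 0.604.
Head is higher in the shallow piezometer, so vertical flow is downward (recharge condition).

|i_v| ≈ 0.604; vertical flow is downward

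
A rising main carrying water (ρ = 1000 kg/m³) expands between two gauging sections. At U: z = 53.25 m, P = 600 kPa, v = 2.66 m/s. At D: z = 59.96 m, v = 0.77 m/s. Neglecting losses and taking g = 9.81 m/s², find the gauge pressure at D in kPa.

P₂ ≈ 537 kPa

Pressure head at U: ψ₁ = P₁/(ρg) = 600×1000 / (1000 × 9.81) = 61.16 m.
Velocity heads: v₁²/2g = 2.66²/19.62 = 0.361 m; v₂²/2g = 0.77²/19.62 = 0.030 m.
Total head H = z₁ + ψ₁ + v₁²/2g = 53.25 + 61.16 + 0.361 = 114.77 m.
ψ₂ = H − z₂ − v₂²/2g = 114.77 − 59.96 − 0.030 = 54.78 m.
P₂ = ρgψ₂ = 1000 × 9.81 × 54.78 ≈ 537 kPa.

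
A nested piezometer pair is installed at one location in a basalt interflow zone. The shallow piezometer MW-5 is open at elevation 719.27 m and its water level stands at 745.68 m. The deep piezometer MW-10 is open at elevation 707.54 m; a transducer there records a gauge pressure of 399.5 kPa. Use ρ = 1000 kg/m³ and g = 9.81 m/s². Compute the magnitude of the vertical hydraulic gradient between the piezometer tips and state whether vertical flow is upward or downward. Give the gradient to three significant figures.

|i_v| ≈ 0.220; vertical flow is upward

Total head at MW-5: h = 745.68 m (water level in the standpipe).
Pressure head at MW-10: ψ = P/(ρg) = 399.5×1000 / (1000 × 9.81) = 40.72 m.
Total head at MW-10: h = z + ψ = 707.54 + 40.72 = 748.26 m.
Δh = h(MW-5) − h(MW-10) = 745.68 − 748.26 = -2.58 m.
Vertical separation Δz = 719.27 − 707.54 = 11.73 m.
|i_v| = |Δh| / Δz = 2.58 / 11.73 = 0.220.
Head is higher in the deep piezometer, so vertical flow is upward (discharge condition).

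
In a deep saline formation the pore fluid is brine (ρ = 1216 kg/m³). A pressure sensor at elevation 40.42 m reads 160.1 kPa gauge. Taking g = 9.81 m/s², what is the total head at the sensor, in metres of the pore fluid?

h ≈ 53.84 m

ψ = P/(ρg) = 160.1×1000 / (1216 × 9.81) = 13.42 m.
h = z + ψ = 40.42 + 13.42 = 53.84 m.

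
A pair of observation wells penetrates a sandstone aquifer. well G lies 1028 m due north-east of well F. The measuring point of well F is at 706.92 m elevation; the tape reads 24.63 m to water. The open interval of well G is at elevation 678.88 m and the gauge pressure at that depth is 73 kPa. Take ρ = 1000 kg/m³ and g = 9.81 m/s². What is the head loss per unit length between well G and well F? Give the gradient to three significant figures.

i ≈ 0.00392 m/m

Total head at well F: h = 706.92 − 24.63 = 682.29 m.
Pressure head at well G: ψ = P/(ρg) = 73×1000 / (1000 × 9.81) = 7.44 m.
Total head at well G: h = z + ψ = 678.88 + 7.44 = 686.32 m.
Head difference: h(well F) − h(well G) = 682.29 − 686.32 = -4.03 m.
Hydraulic gradient: i = |Δh| / L = 4.03 / 1028 = 0.00392.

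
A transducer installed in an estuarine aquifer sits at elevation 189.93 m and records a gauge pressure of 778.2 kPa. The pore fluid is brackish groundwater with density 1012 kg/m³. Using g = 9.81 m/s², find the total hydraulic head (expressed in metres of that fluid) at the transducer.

h ≈ 268.32 m

ψ = P/(ρg) = 778.2×1000 / (1012 × 9.81) = 78.39 m.
h = z + ψ = 189.93 + 78.39 = 268.32 m.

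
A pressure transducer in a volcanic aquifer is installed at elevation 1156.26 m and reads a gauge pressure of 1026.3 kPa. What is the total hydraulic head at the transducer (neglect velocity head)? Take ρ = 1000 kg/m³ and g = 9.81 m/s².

h ≈ 1260.88 m

ψ = P/(ρg) = 1026.3×1000 / (1000 × 9.81) = 104.62 m.
h = z + ψ = 1156.26 + 104.62 = 1260.88 m.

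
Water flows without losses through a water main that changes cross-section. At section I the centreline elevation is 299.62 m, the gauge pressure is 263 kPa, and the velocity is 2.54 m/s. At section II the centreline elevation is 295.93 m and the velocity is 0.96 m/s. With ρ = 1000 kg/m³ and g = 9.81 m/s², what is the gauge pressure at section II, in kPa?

Pressure head at I: ψ₁ = P₁/(ρg) = 263×1000 / (1000 × 9.81) = 26.81 m.
Velocity heads: v₁²/2g = 2.54²/19.62 = 0.329 m; v₂²/2g = 0.96²/19.62 = 0.047 m.
Total head H = z₁ + ψ₁ + v₁²/2g = 299.62 + 26.81 + 0.329 = 326.76 m.
ψ₂ = H − z₂ − v₂²/2g = 326.76 − 295.93 − 0.047 = 30.78 m.
P₂ = ρgψ₂ = 1000 × 9.81 × 30.78 ≈ 302 kPa.

P₂ ≈ 302 kPa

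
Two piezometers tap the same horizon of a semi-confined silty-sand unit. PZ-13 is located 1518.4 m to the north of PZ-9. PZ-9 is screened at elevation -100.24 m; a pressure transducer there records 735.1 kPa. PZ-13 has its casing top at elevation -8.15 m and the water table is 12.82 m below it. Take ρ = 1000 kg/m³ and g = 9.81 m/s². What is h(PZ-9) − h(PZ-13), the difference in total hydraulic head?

Pressure head at PZ-9: ψ = P/(ρg) = 735.1×1000 / (1000 × 9.81) = 74.93 m.
Total head at PZ-9: h = z + ψ = -100.24 + 74.93 = -25.31 m.
Total head at PZ-13: h = -8.15 − 12.82 = -20.97 m.
Head difference: h(PZ-9) − h(PZ-13) = -25.31 − (-20.97) = -4.34 m.

Δh ≈ -4.34 m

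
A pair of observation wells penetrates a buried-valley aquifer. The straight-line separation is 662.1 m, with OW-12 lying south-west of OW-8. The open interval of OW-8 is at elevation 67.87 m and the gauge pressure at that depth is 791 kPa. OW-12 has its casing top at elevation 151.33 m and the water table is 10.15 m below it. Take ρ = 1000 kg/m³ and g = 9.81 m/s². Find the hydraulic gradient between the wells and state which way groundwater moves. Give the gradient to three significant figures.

Pressure head at OW-8: ψ = P/(ρg) = 791×1000 / (1000 × 9.81) = 80.63 m.
Total head at OW-8: h = z + ψ = 67.87 + 80.63 = 148.50 m.
Total head at OW-12: h = 151.33 − 10.15 = 141.18 m.
Head difference: h(OW-8) − h(OW-12) = 148.50 − 141.18 = 7.32 m.
Hydraulic gradient: i = |Δh| / L = 7.32 / 662.1 = 0.0111.
Flow is from higher to lower head: from OW-8 toward OW-12, i.e. toward the south-west.

i ≈ 0.0111; groundwater flows toward the south-west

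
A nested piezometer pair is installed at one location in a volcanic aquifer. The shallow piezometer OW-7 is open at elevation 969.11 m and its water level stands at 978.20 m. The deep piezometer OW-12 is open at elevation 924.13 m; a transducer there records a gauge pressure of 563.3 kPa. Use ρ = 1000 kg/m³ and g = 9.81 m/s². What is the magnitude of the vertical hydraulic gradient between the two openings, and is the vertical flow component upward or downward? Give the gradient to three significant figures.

|i_v| ≈ 0.0745; vertical flow is upward

Total head at OW-7: h = 978.20 m (water level in the standpipe).
Pressure head at OW-12: ψ = P/(ρg) = 563.3×1000 / (1000 × 9.81) = 57.42 m.
Total head at OW-12: h = z + ψ = 924.13 + 57.42 = 981.55 m.
Δh = h(OW-7) − h(OW-12) = 978.20 − 981.55 = -3.35 m.
Vertical separation Δz = 969.11 − 924.13 = 44.98 m.
|i_v| = |Δh| / Δz = 3.35 / 44.98 = 0.0745.
Head is higher in the deep piezometer, so vertical flow is upward (discharge condition).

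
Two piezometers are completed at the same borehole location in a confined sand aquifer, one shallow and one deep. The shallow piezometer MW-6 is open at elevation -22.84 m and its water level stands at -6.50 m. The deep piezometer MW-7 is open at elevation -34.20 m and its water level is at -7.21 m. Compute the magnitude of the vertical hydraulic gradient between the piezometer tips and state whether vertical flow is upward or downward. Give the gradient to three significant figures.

Total head at MW-6: h = -6.50 m (water level in the standpipe).
Total head at MW-7: h = -7.21 m.
Δh = h(MW-6) − h(MW-7) = -6.50 − (-7.21) = 0.71 m.
Vertical separation Δz = -22.84 − (-34.20) = 11.36 m.
|i_v| = |Δh| / Δz = 0.71 / 11.36 = 0.0625.
Head is higher in the shallow piezometer, so vertical flow is downward (recharge condition).

|i_v| ≈ 0.0625; vertical flow is downward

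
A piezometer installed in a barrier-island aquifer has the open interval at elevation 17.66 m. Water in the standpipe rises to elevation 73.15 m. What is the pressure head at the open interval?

ψ ≈ 55.49 m

Total head h = 73.15 m (the water-surface elevation in the piezometer).
Pressure head ψ = h − z = 73.15 − 17.66 = 55.49 m.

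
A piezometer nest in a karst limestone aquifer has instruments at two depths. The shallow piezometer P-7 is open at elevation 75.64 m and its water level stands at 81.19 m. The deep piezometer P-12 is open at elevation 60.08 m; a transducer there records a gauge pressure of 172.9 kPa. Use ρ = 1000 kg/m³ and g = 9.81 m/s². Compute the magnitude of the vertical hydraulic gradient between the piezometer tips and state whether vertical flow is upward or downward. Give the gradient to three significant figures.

|i_v| ≈ 0.224; vertical flow is downward

Total head at P-7: h = 81.19 m (water level in the standpipe).
Pressure head at P-12: ψ = P/(ρg) = 172.9×1000 / (1000 × 9.81) = 17.62 m.
Total head at P-12: h = z + ψ = 60.08 + 17.62 = 77.70 m.
Δh = h(P-7) − h(P-12) = 81.19 − 77.70 = 3.49 m.
Vertical separation Δz = 75.64 − 60.08 = 15.56 m.
|i_v| = |Δh| / Δz = 3.49 / 15.56 = 0.224.
Head is higher in the shallow piezometer, so vertical flow is downward (recharge condition).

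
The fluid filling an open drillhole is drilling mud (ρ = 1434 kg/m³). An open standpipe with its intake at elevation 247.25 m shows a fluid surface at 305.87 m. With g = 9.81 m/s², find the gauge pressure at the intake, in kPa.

Pressure head ψ = h − z = 305.87 − 247.25 = 58.62 m.
P = ρgψ = 1434 × 9.81 × 58.62 = 824639 Pa ≈ 825 kPa.

P ≈ 825 kPa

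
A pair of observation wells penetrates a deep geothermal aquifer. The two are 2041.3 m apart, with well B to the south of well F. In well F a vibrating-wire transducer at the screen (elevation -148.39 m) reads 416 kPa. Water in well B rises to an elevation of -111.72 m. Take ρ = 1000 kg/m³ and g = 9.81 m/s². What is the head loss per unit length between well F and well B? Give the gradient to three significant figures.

Pressure head at well F: ψ = P/(ρg) = 416×1000 / (1000 × 9.81) = 42.41 m.
Total head at well F: h = z + ψ = -148.39 + 42.41 = -105.98 m.
Total head at well B: h = -111.72 m (water level in the piezometer is the total head).
Head difference: h(well F) − h(well B) = -105.98 − (-111.72) = 5.74 m.
Hydraulic gradient: i = |Δh| / L = 5.74 / 2041.3 = 0.00281.

i ≈ 0.00281 m/m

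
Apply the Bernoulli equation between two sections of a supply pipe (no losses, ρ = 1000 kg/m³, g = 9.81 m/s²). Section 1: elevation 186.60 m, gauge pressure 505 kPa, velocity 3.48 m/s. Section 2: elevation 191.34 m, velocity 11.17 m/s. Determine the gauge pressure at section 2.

P₂ ≈ 402 kPa

Pressure head at 1: ψ₁ = P₁/(ρg) = 505×1000 / (1000 × 9.81) = 51.48 m.
Velocity heads: v₁²/2g = 3.48²/19.62 = 0.617 m; v₂²/2g = 11.17²/19.62 = 6.359 m.
Total head H = z₁ + ψ₁ + v₁²/2g = 186.60 + 51.48 + 0.617 = 238.70 m.
ψ₂ = H − z₂ − v₂²/2g = 238.70 − 191.34 − 6.359 = 41.00 m.
P₂ = ρgψ₂ = 1000 × 9.81 × 41.00 ≈ 402 kPa.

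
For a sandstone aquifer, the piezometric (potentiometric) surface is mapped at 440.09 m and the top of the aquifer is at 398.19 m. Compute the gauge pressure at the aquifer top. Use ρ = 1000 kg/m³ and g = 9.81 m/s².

Pressure head at the aquifer top: ψ = h − z = 440.09 − 398.19 = 41.90 m.
P = ρgψ = 1000 × 9.81 × 41.90 = 411039 Pa ≈ 411 kPa.

P ≈ 411 kPa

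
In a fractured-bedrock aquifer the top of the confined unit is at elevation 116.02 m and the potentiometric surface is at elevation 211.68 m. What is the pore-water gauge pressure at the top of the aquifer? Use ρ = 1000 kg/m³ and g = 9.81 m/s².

Pressure head at the aquifer top: ψ = h − z = 211.68 − 116.02 = 95.66 m.
P = ρgψ = 1000 × 9.81 × 95.66 = 938425 Pa ≈ 938 kPa.

P ≈ 938 kPa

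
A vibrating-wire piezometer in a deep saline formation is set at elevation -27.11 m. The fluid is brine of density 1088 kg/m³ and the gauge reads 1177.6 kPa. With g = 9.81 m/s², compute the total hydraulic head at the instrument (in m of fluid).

ψ = P/(ρg) = 1177.6×1000 / (1088 × 9.81) = 110.33 m.
h = z + ψ = -27.11 + 110.33 = 83.22 m.

h ≈ 83.22 m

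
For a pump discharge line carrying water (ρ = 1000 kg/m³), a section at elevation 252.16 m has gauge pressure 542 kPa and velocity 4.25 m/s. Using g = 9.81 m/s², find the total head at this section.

Pressure head ψ = P/(ρg) = 542×1000 / (1000 × 9.81) = 55.25 m.
Velocity head = v²/(2g) = 4.25² / (2 × 9.81) = 0.921 m.
h = z + ψ + v²/(2g) = 252.16 + 55.25 + 0.921 = 308.33 m.

h ≈ 308.33 m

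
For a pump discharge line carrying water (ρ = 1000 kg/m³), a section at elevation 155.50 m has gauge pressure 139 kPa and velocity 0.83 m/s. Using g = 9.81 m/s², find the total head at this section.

h ≈ 169.70 m

Pressure head ψ = P/(ρg) = 139×1000 / (1000 × 9.81) = 14.17 m.
Velocity head = v²/(2g) = 0.83² / (2 × 9.81) = 0.035 m.
h = z + ψ + v²/(2g) = 155.50 + 14.17 + 0.035 = 169.70 m.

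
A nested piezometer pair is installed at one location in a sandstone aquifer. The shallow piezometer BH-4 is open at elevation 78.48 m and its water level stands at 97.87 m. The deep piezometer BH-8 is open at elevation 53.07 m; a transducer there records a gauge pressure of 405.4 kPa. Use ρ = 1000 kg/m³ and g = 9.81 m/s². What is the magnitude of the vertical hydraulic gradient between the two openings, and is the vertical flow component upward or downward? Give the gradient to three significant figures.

Total head at BH-4: h = 97.87 m (water level in the standpipe).
Pressure head at BH-8: ψ = P/(ρg) = 405.4×1000 / (1000 × 9.81) = 41.33 m.
Total head at BH-8: h = z + ψ = 53.07 + 41.33 = 94.40 m.
Δh = h(BH-4) − h(BH-8) = 97.87 − 94.40 = 3.47 m.
Vertical separation Δz = 78.48 − 53.07 = 25.41 m.
|i_v| = |Δh| / Δz = 3.47 / 25.41 = 0.137.
Head is higher in the shallow piezometer, so vertical flow is downward (recharge condition).

|i_v| ≈ 0.137; vertical flow is downward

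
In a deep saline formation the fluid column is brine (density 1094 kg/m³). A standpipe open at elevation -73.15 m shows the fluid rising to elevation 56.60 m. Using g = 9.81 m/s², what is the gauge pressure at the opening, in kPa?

Pressure head ψ = h − z = 56.60 − (-73.15) = 129.75 m.
P = ρgψ = 1094 × 9.81 × 129.75 = 1392495 Pa ≈ 1390 kPa.

P ≈ 1390 kPa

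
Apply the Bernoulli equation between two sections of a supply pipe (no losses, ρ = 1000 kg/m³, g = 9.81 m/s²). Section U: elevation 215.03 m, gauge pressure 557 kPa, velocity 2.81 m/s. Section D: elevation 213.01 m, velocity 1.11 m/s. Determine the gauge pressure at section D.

P₂ ≈ 580 kPa

Pressure head at U: ψ₁ = P₁/(ρg) = 557×1000 / (1000 × 9.81) = 56.78 m.
Velocity heads: v₁²/2g = 2.81²/19.62 = 0.402 m; v₂²/2g = 1.11²/19.62 = 0.063 m.
Total head H = z₁ + ψ₁ + v₁²/2g = 215.03 + 56.78 + 0.402 = 272.21 m.
ψ₂ = H − z₂ − v₂²/2g = 272.21 − 213.01 − 0.063 = 59.14 m.
P₂ = ρgψ₂ = 1000 × 9.81 × 59.14 ≈ 580 kPa.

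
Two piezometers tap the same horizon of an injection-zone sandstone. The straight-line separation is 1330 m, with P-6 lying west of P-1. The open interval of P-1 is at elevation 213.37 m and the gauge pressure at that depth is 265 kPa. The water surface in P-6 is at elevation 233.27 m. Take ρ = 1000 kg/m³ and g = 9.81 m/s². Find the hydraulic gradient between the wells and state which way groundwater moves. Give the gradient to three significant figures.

Pressure head at P-1: ψ = P/(ρg) = 265×1000 / (1000 × 9.81) = 27.01 m.
Total head at P-1: h = z + ψ = 213.37 + 27.01 = 240.38 m.
Total head at P-6: h = 233.27 m (water level in the piezometer is the total head).
Head difference: h(P-1) − h(P-6) = 240.38 − 233.27 = 7.11 m.
Hydraulic gradient: i = |Δh| / L = 7.11 / 1330 = 0.00535.
Flow is from higher to lower head: from P-1 toward P-6, i.e. toward the west.

i ≈ 0.00535; groundwater flows toward the west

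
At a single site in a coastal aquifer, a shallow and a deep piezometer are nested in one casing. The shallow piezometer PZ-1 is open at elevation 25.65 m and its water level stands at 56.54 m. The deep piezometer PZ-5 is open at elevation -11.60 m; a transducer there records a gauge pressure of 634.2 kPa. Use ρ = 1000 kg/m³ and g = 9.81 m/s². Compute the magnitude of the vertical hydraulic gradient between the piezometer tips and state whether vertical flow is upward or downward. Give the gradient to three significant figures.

|i_v| ≈ 0.0937; vertical flow is downward

Total head at PZ-1: h = 56.54 m (water level in the standpipe).
Pressure head at PZ-5: ψ = P/(ρg) = 634.2×1000 / (1000 × 9.81) = 64.65 m.
Total head at PZ-5: h = z + ψ = -11.60 + 64.65 = 53.05 m.
Δh = h(PZ-1) − h(PZ-5) = 56.54 − 53.05 = 3.49 m.
Vertical separation Δz = 25.65 − (-11.60) = 37.25 m.
|i_v| = |Δh| / Δz = 3.49 / 37.25 = 0.0937.
Head is higher in the shallow piezometer, so vertical flow is downward (recharge condition).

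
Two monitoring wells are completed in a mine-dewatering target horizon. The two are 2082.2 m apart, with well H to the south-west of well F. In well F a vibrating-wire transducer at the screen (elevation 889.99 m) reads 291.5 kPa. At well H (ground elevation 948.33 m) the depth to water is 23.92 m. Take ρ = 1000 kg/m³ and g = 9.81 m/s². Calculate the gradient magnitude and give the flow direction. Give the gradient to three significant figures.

Pressure head at well F: ψ = P/(ρg) = 291.5×1000 / (1000 × 9.81) = 29.71 m.
Total head at well F: h = z + ψ = 889.99 + 29.71 = 919.70 m.
Total head at well H: h = 948.33 − 23.92 = 924.41 m.
Head difference: h(well F) − h(well H) = 919.70 − 924.41 = -4.71 m.
Hydraulic gradient: i = |Δh| / L = 4.71 / 2082.2 = 0.00226.
Flow is from higher to lower head: from well H toward well F, i.e. toward the north-east.

i ≈ 0.00226; groundwater flows toward the north-east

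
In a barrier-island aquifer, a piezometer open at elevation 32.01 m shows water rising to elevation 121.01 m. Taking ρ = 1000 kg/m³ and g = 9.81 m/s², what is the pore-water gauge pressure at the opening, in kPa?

Pressure head ψ = h − z = 121.01 − 32.01 = 89.00 m.
P = ρgψ = 1000 × 9.81 × 89.00 = 873090 Pa ≈ 873 kPa.

P ≈ 873 kPa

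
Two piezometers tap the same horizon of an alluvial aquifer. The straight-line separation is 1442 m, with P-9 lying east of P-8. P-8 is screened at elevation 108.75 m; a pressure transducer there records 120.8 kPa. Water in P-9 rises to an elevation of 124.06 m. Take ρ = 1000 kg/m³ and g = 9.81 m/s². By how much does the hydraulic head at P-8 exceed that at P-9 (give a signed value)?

Pressure head at P-8: ψ = P/(ρg) = 120.8×1000 / (1000 × 9.81) = 12.31 m.
Total head at P-8: h = z + ψ = 108.75 + 12.31 = 121.06 m.
Total head at P-9: h = 124.06 m (water level in the piezometer is the total head).
Head difference: h(P-8) − h(P-9) = 121.06 − 124.06 = -3.00 m.

Δh ≈ -3.00 m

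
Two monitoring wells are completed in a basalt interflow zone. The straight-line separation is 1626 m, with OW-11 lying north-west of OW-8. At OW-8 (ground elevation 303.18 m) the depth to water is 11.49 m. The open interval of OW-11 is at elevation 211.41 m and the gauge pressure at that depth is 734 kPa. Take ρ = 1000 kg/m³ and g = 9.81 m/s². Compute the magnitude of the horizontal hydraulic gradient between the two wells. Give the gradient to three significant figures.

Total head at OW-8: h = 303.18 − 11.49 = 291.69 m.
Pressure head at OW-11: ψ = P/(ρg) = 734×1000 / (1000 × 9.81) = 74.82 m.
Total head at OW-11: h = z + ψ = 211.41 + 74.82 = 286.23 m.
Head difference: h(OW-8) − h(OW-11) = 291.69 − 286.23 = 5.46 m.
Hydraulic gradient: i = |Δh| / L = 5.46 / 1626 = 0.00336.

i ≈ 0.00336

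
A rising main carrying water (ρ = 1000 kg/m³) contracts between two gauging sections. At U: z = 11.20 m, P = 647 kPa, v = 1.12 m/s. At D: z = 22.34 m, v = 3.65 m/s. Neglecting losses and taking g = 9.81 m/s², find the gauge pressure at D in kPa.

P₂ ≈ 532 kPa

Pressure head at U: ψ₁ = P₁/(ρg) = 647×1000 / (1000 × 9.81) = 65.95 m.
Velocity heads: v₁²/2g = 1.12²/19.62 = 0.064 m; v₂²/2g = 3.65²/19.62 = 0.679 m.
Total head H = z₁ + ψ₁ + v₁²/2g = 11.20 + 65.95 + 0.064 = 77.21 m.
ψ₂ = H − z₂ − v₂²/2g = 77.21 − 22.34 − 0.679 = 54.19 m.
P₂ = ρgψ₂ = 1000 × 9.81 × 54.19 ≈ 532 kPa.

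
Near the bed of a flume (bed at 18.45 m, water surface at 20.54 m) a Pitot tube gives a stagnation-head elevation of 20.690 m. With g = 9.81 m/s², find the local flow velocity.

Near the bed, under hydrostatic conditions, the piezometric head (z + ψ) equals the free-surface elevation, 20.54 m.
Velocity head = total − piezometric = 20.690 − 20.54 = 0.150 m.
v = √(2g·h_v) = √(2 × 9.81 × 0.150) = 1.72 m/s.

v ≈ 1.72 m/s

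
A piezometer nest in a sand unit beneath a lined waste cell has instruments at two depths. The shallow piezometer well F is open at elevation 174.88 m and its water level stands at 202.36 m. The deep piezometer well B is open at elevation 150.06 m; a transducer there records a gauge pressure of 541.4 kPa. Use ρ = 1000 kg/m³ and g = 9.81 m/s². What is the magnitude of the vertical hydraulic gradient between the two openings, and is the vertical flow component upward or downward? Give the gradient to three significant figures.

Total head at well F: h = 202.36 m (water level in the standpipe).
Pressure head at well B: ψ = P/(ρg) = 541.4×1000 / (1000 × 9.81) = 55.19 m.
Total head at well B: h = z + ψ = 150.06 + 55.19 = 205.25 m.
Δh = h(well F) − h(well B) = 202.36 − 205.25 = -2.89 m.
Vertical separation Δz = 174.88 − 150.06 = 24.82 m.
|i_v| = |Δh| / Δz = 2.89 / 24.82 = 0.116.
Head is higher in the deep piezometer, so vertical flow is upward (discharge condition).

|i_v| ≈ 0.116; vertical flow is upward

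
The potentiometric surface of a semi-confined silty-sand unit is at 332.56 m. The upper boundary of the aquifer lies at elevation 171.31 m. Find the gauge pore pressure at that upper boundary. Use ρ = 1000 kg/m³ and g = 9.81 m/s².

P ≈ 1580 kPa

Pressure head at the aquifer top: ψ = h − z = 332.56 − 171.31 = 161.25 m.
P = ρgψ = 1000 × 9.81 × 161.25 = 1581862 Pa ≈ 1580 kPa.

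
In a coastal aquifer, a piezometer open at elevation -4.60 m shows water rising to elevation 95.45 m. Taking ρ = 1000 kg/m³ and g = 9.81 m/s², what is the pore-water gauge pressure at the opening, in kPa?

P ≈ 981 kPa

Pressure head ψ = h − z = 95.45 − (-4.60) = 100.05 m.
P = ρgψ = 1000 × 9.81 × 100.05 = 981490 Pa ≈ 981 kPa.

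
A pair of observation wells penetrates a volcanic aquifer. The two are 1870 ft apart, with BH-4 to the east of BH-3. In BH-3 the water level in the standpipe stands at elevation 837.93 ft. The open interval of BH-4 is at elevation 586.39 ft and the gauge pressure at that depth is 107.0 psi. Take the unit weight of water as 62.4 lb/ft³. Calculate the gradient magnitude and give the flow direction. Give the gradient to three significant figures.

i ≈ 0.00247; groundwater flows toward the east

Total head at BH-3: h = 837.93 ft (water level in the piezometer is the total head).
Pressure head at BH-4: ψ = 144·P/γ = 144 × 107.0 / 62.4 = 246.92 ft.
Total head at BH-4: h = z + ψ = 586.39 + 246.92 = 833.31 ft.
Head difference: h(BH-3) − h(BH-4) = 837.93 − 833.31 = 4.62 ft.
Hydraulic gradient: i = |Δh| / L = 4.62 / 1870 = 0.00247.
Flow is from higher to lower head: from BH-3 toward BH-4, i.e. toward the east.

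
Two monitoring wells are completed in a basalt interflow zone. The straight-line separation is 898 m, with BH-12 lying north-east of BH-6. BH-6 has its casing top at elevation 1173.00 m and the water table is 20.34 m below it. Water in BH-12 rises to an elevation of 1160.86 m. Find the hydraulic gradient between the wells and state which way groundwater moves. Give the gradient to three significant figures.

i ≈ 0.00913; groundwater flows toward the south-west

Total head at BH-6: h = 1173.00 − 20.34 = 1152.66 m.
Total head at BH-12: h = 1160.86 m (water level in the piezometer is the total head).
Head difference: h(BH-6) − h(BH-12) = 1152.66 − 1160.86 = -8.20 m.
Hydraulic gradient: i = |Δh| / L = 8.20 / 898 = 0.00913.
Flow is from higher to lower head: from BH-12 toward BH-6, i.e. toward the south-west.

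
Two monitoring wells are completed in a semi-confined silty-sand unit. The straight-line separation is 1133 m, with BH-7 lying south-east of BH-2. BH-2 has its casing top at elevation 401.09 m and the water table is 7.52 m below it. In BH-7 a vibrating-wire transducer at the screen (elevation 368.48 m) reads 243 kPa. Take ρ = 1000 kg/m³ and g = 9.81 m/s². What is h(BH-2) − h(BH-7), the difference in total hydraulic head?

Total head at BH-2: h = 401.09 − 7.52 = 393.57 m.
Pressure head at BH-7: ψ = P/(ρg) = 243×1000 / (1000 × 9.81) = 24.77 m.
Total head at BH-7: h = z + ψ = 368.48 + 24.77 = 393.25 m.
Head difference: h(BH-2) − h(BH-7) = 393.57 − 393.25 = 0.32 m.

Δh ≈ 0.32 m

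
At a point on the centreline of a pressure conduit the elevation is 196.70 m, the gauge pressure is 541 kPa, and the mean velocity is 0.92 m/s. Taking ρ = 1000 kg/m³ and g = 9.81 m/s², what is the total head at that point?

Pressure head ψ = P/(ρg) = 541×1000 / (1000 × 9.81) = 55.15 m.
Velocity head = v²/(2g) = 0.92² / (2 × 9.81) = 0.043 m.
h = z + ψ + v²/(2g) = 196.70 + 55.15 + 0.043 = 251.89 m.

h ≈ 251.89 m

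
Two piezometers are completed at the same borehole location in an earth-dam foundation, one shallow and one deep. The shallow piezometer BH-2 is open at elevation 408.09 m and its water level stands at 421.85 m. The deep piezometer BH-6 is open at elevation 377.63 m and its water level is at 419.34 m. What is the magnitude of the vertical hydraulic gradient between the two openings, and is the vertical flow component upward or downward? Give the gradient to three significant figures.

Total head at BH-2: h = 421.85 m (water level in the standpipe).
Total head at BH-6: h = 419.34 m.
Δh = h(BH-2) − h(BH-6) = 421.85 − 419.34 = 2.51 m.
Vertical separation Δz = 408.09 − 377.63 = 30.46 m.
|i_v| = |Δh| / Δz = 2.51 / 30.46 = 0.0824.
Head is higher in the shallow piezometer, so vertical flow is downward (recharge condition).

|i_v| ≈ 0.0824; vertical flow is downward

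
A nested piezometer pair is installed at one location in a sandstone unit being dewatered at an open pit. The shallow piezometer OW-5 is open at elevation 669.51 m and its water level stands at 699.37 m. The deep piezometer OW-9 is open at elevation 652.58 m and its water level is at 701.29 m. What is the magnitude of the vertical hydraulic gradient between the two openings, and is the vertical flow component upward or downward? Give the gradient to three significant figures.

|i_v| ≈ 0.113; vertical flow is upward

Total head at OW-5: h = 699.37 m (water level in the standpipe).
Total head at OW-9: h = 701.29 m.
Δh = h(OW-5) − h(OW-9) = 699.37 − 701.29 = -1.92 m.
Vertical separation Δz = 669.51 − 652.58 = 16.93 m.
|i_v| = |Δh| / Δz = 1.92 / 16.93 = 0.113.
Head is higher in the deep piezometer, so vertical flow is upward (discharge condition).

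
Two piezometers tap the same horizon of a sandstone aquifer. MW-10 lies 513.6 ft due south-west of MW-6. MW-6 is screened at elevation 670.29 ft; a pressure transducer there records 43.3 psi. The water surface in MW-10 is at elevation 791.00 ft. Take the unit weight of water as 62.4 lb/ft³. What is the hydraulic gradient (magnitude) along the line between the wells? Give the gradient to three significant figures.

i ≈ 0.0405

Pressure head at MW-6: ψ = 144·P/γ = 144 × 43.3 / 62.4 = 99.92 ft.
Total head at MW-6: h = z + ψ = 670.29 + 99.92 = 770.21 ft.
Total head at MW-10: h = 791.00 ft (water level in the piezometer is the total head).
Head difference: h(MW-6) − h(MW-10) = 770.21 − 791.00 = -20.79 ft.
Hydraulic gradient: i = |Δh| / L = 20.79 / 513.6 = 0.0405.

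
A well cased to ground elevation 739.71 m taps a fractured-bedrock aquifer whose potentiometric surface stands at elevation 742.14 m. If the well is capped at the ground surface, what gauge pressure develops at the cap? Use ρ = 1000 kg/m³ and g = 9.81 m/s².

Head above the cap: Δh = 742.14 − 739.71 = 2.43 m.
P = ρgΔh = 1000 × 9.81 × 2.43 = 23838 Pa ≈ 23.8 kPa.

P ≈ 23.8 kPa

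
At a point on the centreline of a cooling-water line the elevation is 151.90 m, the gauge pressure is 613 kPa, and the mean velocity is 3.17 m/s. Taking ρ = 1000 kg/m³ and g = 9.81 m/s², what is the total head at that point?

h ≈ 214.90 m

Pressure head ψ = P/(ρg) = 613×1000 / (1000 × 9.81) = 62.49 m.
Velocity head = v²/(2g) = 3.17² / (2 × 9.81) = 0.512 m.
h = z + ψ + v²/(2g) = 151.90 + 62.49 + 0.512 = 214.90 m.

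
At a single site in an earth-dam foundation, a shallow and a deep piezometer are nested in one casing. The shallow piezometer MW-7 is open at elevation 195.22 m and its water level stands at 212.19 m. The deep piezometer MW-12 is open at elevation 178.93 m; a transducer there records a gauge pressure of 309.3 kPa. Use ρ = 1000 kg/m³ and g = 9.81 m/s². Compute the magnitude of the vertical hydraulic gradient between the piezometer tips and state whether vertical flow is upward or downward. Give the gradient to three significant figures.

|i_v| ≈ 0.106; vertical flow is downward

Total head at MW-7: h = 212.19 m (water level in the standpipe).
Pressure head at MW-12: ψ = P/(ρg) = 309.3×1000 / (1000 × 9.81) = 31.53 m.
Total head at MW-12: h = z + ψ = 178.93 + 31.53 = 210.46 m.
Δh = h(MW-7) − h(MW-12) = 212.19 − 210.46 = 1.73 m.
Vertical separation Δz = 195.22 − 178.93 = 16.29 m.
|i_v| = |Δh| / Δz = 1.73 / 16.29 = 0.106.
Head is higher in the shallow piezometer, so vertical flow is downward (recharge condition).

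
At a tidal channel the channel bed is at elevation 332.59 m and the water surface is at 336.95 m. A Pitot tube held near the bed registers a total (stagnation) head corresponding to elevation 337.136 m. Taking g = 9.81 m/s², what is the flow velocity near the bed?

Near the bed, under hydrostatic conditions, the piezometric head (z + ψ) equals the free-surface elevation, 336.95 m.
Velocity head = total − piezometric = 337.136 − 336.95 = 0.186 m.
v = √(2g·h_v) = √(2 × 9.81 × 0.186) = 1.91 m/s.

v ≈ 1.91 m/s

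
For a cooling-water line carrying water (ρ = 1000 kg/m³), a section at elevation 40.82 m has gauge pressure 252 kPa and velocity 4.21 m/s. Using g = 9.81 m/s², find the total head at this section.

h ≈ 67.41 m

Pressure head ψ = P/(ρg) = 252×1000 / (1000 × 9.81) = 25.69 m.
Velocity head = v²/(2g) = 4.21² / (2 × 9.81) = 0.903 m.
h = z + ψ + v²/(2g) = 40.82 + 25.69 + 0.903 = 67.41 m.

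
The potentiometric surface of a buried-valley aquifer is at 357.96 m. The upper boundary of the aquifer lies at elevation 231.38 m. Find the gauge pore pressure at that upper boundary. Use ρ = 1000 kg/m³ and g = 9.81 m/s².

Pressure head at the aquifer top: ψ = h − z = 357.96 − 231.38 = 126.58 m.
P = ρgψ = 1000 × 9.81 × 126.58 = 1241750 Pa ≈ 1240 kPa.

P ≈ 1240 kPa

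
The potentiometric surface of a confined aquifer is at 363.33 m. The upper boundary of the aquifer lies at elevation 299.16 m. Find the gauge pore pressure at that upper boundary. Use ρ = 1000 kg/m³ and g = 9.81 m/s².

P ≈ 630 kPa

Pressure head at the aquifer top: ψ = h − z = 363.33 − 299.16 = 64.17 m.
P = ρgψ = 1000 × 9.81 × 64.17 = 629508 Pa ≈ 630 kPa.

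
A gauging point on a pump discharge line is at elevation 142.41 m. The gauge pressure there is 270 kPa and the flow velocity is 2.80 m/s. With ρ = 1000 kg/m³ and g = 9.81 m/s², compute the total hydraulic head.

h ≈ 170.33 m

Pressure head ψ = P/(ρg) = 270×1000 / (1000 × 9.81) = 27.52 m.
Velocity head = v²/(2g) = 2.80² / (2 × 9.81) = 0.400 m.
h = z + ψ + v²/(2g) = 142.41 + 27.52 + 0.400 = 170.33 m.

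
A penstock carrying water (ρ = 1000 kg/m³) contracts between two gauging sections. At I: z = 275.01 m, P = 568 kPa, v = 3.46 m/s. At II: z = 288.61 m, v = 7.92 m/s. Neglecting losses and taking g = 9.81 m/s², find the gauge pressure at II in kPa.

Pressure head at I: ψ₁ = P₁/(ρg) = 568×1000 / (1000 × 9.81) = 57.90 m.
Velocity heads: v₁²/2g = 3.46²/19.62 = 0.610 m; v₂²/2g = 7.92²/19.62 = 3.197 m.
Total head H = z₁ + ψ₁ + v₁²/2g = 275.01 + 57.90 + 0.610 = 333.52 m.
ψ₂ = H − z₂ − v₂²/2g = 333.52 − 288.61 − 3.197 = 41.71 m.
P₂ = ρgψ₂ = 1000 × 9.81 × 41.71 ≈ 409 kPa.

P₂ ≈ 409 kPa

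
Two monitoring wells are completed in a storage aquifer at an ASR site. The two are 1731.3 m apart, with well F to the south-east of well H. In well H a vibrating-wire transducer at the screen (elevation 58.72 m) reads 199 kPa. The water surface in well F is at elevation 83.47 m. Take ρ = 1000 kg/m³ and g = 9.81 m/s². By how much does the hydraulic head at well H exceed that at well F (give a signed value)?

Δh ≈ -4.46 m

Pressure head at well H: ψ = P/(ρg) = 199×1000 / (1000 × 9.81) = 20.29 m.
Total head at well H: h = z + ψ = 58.72 + 20.29 = 79.01 m.
Total head at well F: h = 83.47 m (water level in the piezometer is the total head).
Head difference: h(well H) − h(well F) = 79.01 − 83.47 = -4.46 m.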